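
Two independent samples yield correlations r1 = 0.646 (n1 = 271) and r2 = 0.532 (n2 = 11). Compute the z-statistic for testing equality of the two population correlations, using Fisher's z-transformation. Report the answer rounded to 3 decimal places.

Fisher z-transforms: z1 = atanh(0.646) = 0.768403, z2 = atanh(0.532) = 0.592931; difference d = 0.175472
Var(d) = 1/268 + 1/8 = 0.0037313 + 0.1250000 = 0.1287313
z = d/√Var(d) = 0.175472 / √0.1287313 = 0.175472 / 0.358791 = 0.489

0.489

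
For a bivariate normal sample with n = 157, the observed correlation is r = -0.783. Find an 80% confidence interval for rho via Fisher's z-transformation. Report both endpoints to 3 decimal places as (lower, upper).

(-0.820, -0.740)

z_r = atanh(-0.783) = -1.053078;  SE = 1/√(n−3) = 1/√154 = 0.080582
z-limits: -1.053078 ± 1.282·0.080582 = -1.053078 ± 0.103306 = [-1.156384, -0.949772]
ρ-limits: (tanh -1.156384, tanh -0.949772) = (-0.820, -0.740)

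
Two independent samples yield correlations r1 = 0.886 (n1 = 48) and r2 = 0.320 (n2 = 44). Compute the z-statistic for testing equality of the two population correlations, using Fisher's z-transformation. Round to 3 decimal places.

4.962

z1 = atanh(0.886) = 1.403008,  z2 = atanh(0.320) = 0.331647
SE = √(1/(n1−3) + 1/(n2−3)) = √(1/45 + 1/41) = √(0.0222222 + 0.0243902) = √0.0466124 = 0.215899
z = (z1 − z2)/SE = (1.403008 − 0.331647) / 0.215899 = 1.071361 / 0.215899 = 4.962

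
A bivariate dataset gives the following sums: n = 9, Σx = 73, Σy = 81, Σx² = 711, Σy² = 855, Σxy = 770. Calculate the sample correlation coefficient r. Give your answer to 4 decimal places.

Numerator: nΣxy − (Σx)(Σy) = 9·770 − (73)(81) = 1017
Denominator: √[(nΣx²−(Σx)²)(nΣy²−(Σy)²)]
  nΣx²−(Σx)² = 9·711 − 5329 = 1070;  nΣy²−(Σy)² = 9·855 − 6561 = 1134
  √(1070·1134) = √1213380 = 1101.5353
r = 1017 / 1101.5353 = 0.9233

0.9233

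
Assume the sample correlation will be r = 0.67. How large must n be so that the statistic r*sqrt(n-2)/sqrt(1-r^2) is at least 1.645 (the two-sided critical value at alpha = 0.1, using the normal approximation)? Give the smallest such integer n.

6

r√(n−2)/√(1−r²) ≥ 1.645  ⇔  n−2 ≥ (1.645)²·(1−r²)/r²
(1−r²)/r² = (1−0.4489)/0.4489 = 1.2277
n ≥ 2 + 2.706025·1.2277 = 2 + 3.3222 = 5.3222
⌈5.3222⌉ = 6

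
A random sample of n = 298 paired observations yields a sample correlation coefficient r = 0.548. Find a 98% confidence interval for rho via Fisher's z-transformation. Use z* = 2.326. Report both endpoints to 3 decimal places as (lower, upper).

z_r = atanh(0.548) = 0.615518;  SE = 1/√(n−3) = 1/√295 = 0.058222
z-limits: 0.615518 ± 2.326·0.058222 = 0.615518 ± 0.135424 = [0.480094, 0.750942]
ρ-limits: (tanh 0.480094, tanh 0.750942) = (0.446, 0.636)

(0.446, 0.636)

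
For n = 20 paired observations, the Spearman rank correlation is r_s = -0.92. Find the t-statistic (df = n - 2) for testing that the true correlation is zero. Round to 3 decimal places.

-9.959

1 − r_s² = 1 − 0.8464 = 0.1536;  √(1−r_s²) = 0.391918
√(n−2) = √18 = 4.242641
t = r_s·√(n−2)/√(1−r_s²) = -0.92 · 4.242641 / 0.391918 = -9.959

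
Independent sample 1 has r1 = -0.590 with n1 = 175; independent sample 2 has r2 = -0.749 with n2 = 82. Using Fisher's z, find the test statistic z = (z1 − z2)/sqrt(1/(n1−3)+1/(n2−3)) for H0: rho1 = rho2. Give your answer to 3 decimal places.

2.156

z1 = atanh(-0.590) = -0.677666,  z2 = atanh(-0.749) = -0.970673
SE = √(1/(n1−3) + 1/(n2−3)) = √(1/172 + 1/79) = √(0.0058140 + 0.0126582) = √0.0184722 = 0.135912
z = (z1 − z2)/SE = (-0.677666 − (-0.970673)) / 0.135912 = 0.293007 / 0.135912 = 2.156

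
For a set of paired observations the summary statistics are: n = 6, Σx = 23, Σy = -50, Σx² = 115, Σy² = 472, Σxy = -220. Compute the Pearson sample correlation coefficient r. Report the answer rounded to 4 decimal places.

S_xy = nΣxy − ΣxΣy = 6·(-220) − 23·(-50) = -1320 − (-1150) = -170
S_xx = nΣx² − (Σx)² = 6·115 − 23² = 690 − 529 = 161
S_yy = nΣy² − (Σy)² = 6·472 − (-50)² = 2832 − 2500 = 332
r = S_xy / √(S_xx·S_yy) = -170 / √(161·332) = -170 / √53452 = -170 / 231.1969 = -0.7353

-0.7353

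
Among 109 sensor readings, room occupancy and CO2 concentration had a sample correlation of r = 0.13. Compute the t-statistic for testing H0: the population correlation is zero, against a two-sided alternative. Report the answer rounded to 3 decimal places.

1 − r² = 1 − 0.0169 = 0.9831;  √(1−r²) = 0.991514
√(n−2) = √107 = 10.344080
t = r·√(n−2)/√(1−r²) = 0.13 · 10.344080 / 0.991514 = 1.356

1.356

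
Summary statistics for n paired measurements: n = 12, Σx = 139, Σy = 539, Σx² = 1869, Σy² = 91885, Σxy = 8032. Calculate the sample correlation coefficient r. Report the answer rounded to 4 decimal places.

Numerator: nΣxy − (Σx)(Σy) = 12·8032 − (139)(539) = 21463
Denominator: √[(nΣx²−(Σx)²)(nΣy²−(Σy)²)]
  nΣx²−(Σx)² = 12·1869 − 19321 = 3107;  nΣy²−(Σy)² = 12·91885 − 290521 = 812099
  √(3107·812099) = √2523191593 = 50231.3806
r = 21463 / 50231.3806 = 0.4273

0.4273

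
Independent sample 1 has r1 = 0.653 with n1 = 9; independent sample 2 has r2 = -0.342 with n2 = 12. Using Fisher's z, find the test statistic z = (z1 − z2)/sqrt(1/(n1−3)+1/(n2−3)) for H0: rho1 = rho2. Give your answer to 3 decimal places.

2.157

z1 = atanh(0.653) = 0.780511,  z2 = atanh(-0.342) = -0.356356
SE = √(1/(n1−3) + 1/(n2−3)) = √(1/6 + 1/9) = √(0.1666667 + 0.1111111) = √0.2777778 = 0.527046
z = (z1 − z2)/SE = (0.780511 − (-0.356356)) / 0.527046 = 1.136867 / 0.527046 = 2.157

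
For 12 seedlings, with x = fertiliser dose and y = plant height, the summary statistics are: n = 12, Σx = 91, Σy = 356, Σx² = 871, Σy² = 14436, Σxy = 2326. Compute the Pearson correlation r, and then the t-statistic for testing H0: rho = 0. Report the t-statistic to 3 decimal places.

S_xy = nΣxy − ΣxΣy = 12·2326 − 91·356 = 27912 − 32396 = -4484
S_xx = nΣx² − (Σx)² = 12·871 − 91² = 10452 − 8281 = 2171
S_yy = nΣy² − (Σy)² = 12·14436 − 356² = 173232 − 126736 = 46496
r = S_xy / √(S_xx·S_yy) = -4484 / √(2171·46496) = -4484 / √100942816 = -4484 / 10047.0302 = -0.4463
t = r·√(n−2)/√(1−r²) = -0.4463·√10 / √(1−0.199184) = -1.411325 / 0.894883 = -1.577

-1.577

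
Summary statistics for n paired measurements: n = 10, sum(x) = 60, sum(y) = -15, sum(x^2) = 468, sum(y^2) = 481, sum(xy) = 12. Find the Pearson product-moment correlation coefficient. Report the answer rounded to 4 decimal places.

Numerator: nΣxy − (Σx)(Σy) = 10·12 − (60)(-15) = 1020
Denominator: √[(nΣx²−(Σx)²)(nΣy²−(Σy)²)]
  nΣx²−(Σx)² = 10·468 − 3600 = 1080;  nΣy²−(Σy)² = 10·481 − 225 = 4585
  √(1080·4585) = √4951800 = 2225.2640
r = 1020 / 2225.2640 = 0.4584

0.4584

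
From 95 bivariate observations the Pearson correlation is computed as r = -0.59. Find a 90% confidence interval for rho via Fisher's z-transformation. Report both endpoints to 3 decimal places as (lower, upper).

(-0.691, -0.467)

z_r = atanh(-0.59) = -0.677666;  SE = 1/√(n−3) = 1/√92 = 0.104257
z-limits: -0.677666 ± 1.645·0.104257 = -0.677666 ± 0.171503 = [-0.849169, -0.506163]
ρ-limits: (tanh -0.849169, tanh -0.506163) = (-0.691, -0.467)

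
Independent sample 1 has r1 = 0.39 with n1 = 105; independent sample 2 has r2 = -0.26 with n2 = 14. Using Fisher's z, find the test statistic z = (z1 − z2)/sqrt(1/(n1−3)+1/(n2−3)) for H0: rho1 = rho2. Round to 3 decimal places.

2.136

z1 = atanh(0.39) = 0.411800,  z2 = atanh(-0.26) = -0.266108
SE = √(1/(n1−3) + 1/(n2−3)) = √(1/102 + 1/11) = √(0.0098039 + 0.0909091) = √0.1007130 = 0.317353
z = (z1 − z2)/SE = (0.411800 − (-0.266108)) / 0.317353 = 0.677908 / 0.317353 = 2.136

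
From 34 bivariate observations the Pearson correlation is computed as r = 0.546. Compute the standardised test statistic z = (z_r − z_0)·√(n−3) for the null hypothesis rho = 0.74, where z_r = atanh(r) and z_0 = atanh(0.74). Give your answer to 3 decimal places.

-1.881

z_r = atanh(0.546) = 0.612665,  z_0 = atanh(0.74) = 0.950479
SE = 1/√(n−3) = 1/√31 = 0.179605
z = (z_r − z_0)/SE = (0.612665 − 0.950479) / 0.179605 = -0.337814 / 0.179605 = -1.881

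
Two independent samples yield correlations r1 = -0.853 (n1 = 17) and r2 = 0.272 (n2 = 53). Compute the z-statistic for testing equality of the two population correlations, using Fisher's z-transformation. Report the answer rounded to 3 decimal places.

Fisher z-transforms: z1 = atanh(-0.853) = -1.267064, z2 = atanh(0.272) = 0.279022; difference d = -1.546086
Var(d) = 1/14 + 1/50 = 0.0714286 + 0.0200000 = 0.0914286
z = d/√Var(d) = -1.546086 / √0.0914286 = -1.546086 / 0.302372 = -5.113

-5.113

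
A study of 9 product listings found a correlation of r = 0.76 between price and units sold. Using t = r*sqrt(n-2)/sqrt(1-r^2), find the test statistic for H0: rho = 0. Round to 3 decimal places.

1 − r² = 1 − 0.5776 = 0.4224;  √(1−r²) = 0.649923
√(n−2) = √7 = 2.645751
t = r·√(n−2)/√(1−r²) = 0.76 · 2.645751 / 0.649923 = 3.094

3.094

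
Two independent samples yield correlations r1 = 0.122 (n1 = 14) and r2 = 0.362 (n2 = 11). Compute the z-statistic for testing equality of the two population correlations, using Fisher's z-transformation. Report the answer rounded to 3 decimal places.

z1 = atanh(0.122) = 0.122611,  z2 = atanh(0.362) = 0.379186
SE = √(1/(n1−3) + 1/(n2−3)) = √(1/11 + 1/8) = √(0.0909091 + 0.1250000) = √0.2159091 = 0.464660
z = (z1 − z2)/SE = (0.122611 − 0.379186) / 0.464660 = -0.256575 / 0.464660 = -0.552

-0.552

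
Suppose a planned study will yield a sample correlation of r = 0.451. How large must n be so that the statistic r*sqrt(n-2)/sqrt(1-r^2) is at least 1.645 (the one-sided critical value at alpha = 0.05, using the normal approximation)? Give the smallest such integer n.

r√(n−2)/√(1−r²) ≥ 1.645  ⇔  n−2 ≥ (1.645)²·(1−r²)/r²
(1−r²)/r² = (1−0.203401)/0.203401 = 3.9164
n ≥ 2 + 2.706025·3.9164 = 2 + 10.5979 = 12.5979
⌈12.5979⌉ = 13

13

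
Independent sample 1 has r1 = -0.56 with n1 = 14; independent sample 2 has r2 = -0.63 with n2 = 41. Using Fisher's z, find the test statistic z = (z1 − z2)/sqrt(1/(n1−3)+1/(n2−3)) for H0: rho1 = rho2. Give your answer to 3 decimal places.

Fisher z-transforms: z1 = atanh(-0.56) = -0.632833, z2 = atanh(-0.63) = -0.741416; difference d = 0.108583
Var(d) = 1/11 + 1/38 = 0.0909091 + 0.0263158 = 0.1172249
z = d/√Var(d) = 0.108583 / √0.1172249 = 0.108583 / 0.342381 = 0.317

0.317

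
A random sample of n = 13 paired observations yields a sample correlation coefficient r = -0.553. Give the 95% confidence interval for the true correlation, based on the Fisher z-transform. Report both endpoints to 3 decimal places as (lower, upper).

(-0.846, -0.003)

Fisher z: z_r = atanh(r) = ½·ln((1+(-0.553))/(1−(-0.553))) = -0.622693
SE(z) = 1/√(n−3) = 1/√10 = 0.316228
95% ⇒ z* = 1.960; margin = 1.960·0.316228 = 0.619807
CI on z-scale: (-1.242500, -0.002886)
Back-transform: tanh(-1.242500) = -0.846167, tanh(-0.002886) = -0.002886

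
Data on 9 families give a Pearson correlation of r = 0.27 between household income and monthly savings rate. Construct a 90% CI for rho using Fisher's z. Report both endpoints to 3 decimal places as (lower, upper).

z_r = atanh(0.27) = 0.276864;  SE = 1/√(n−3) = 1/√6 = 0.408248
z-limits: 0.276864 ± 1.645·0.408248 = 0.276864 ± 0.671568 = [-0.394704, 0.948432]
ρ-limits: (tanh -0.394704, tanh 0.948432) = (-0.375, 0.739)

(-0.375, 0.739)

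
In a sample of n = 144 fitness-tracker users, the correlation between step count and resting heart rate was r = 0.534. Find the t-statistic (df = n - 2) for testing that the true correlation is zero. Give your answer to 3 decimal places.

7.526

t = r·√(n−2) / √(1−r²) with r = 0.534, n = 144
  = 0.534·√142 / √(1 − 0.285156)
  = 0.534·11.916375 / 0.845484
  = 6.363344 / 0.845484 = 7.526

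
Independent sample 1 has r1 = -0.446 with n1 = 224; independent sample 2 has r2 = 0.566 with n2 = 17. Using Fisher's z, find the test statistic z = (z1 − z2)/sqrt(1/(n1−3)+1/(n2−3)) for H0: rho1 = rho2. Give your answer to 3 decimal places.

Fisher z-transforms: z1 = atanh(-0.446) = -0.479696, z2 = atanh(0.566) = 0.641618; difference d = -1.121314
Var(d) = 1/221 + 1/14 = 0.0045249 + 0.0714286 = 0.0759535
z = d/√Var(d) = -1.121314 / √0.0759535 = -1.121314 / 0.275597 = -4.069

-4.069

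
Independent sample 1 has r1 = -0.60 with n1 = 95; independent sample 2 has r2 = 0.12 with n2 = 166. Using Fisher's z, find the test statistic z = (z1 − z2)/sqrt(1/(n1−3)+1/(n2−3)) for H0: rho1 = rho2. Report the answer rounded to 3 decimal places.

-6.240

Fisher z-transforms: z1 = atanh(-0.60) = -0.693147, z2 = atanh(0.12) = 0.120581; difference d = -0.813728
Var(d) = 1/92 + 1/163 = 0.0108696 + 0.0061350 = 0.0170046
z = d/√Var(d) = -0.813728 / √0.0170046 = -0.813728 / 0.130402 = -6.240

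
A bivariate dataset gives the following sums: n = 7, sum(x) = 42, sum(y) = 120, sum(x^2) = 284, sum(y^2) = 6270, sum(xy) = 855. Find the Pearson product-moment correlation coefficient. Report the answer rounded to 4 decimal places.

S_xy = nΣxy − ΣxΣy = 7·855 − 42·120 = 5985 − 5040 = 945
S_xx = nΣx² − (Σx)² = 7·284 − 42² = 1988 − 1764 = 224
S_yy = nΣy² − (Σy)² = 7·6270 − 120² = 43890 − 14400 = 29490
r = S_xy / √(S_xx·S_yy) = 945 / √(224·29490) = 945 / √6605760 = 945 / 2570.1673 = 0.3677

0.3677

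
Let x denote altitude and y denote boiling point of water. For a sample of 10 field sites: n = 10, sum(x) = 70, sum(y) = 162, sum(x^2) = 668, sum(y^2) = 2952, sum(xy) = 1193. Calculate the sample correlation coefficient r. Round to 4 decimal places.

0.2443

Numerator: nΣxy − (Σx)(Σy) = 10·1193 − (70)(162) = 590
Denominator: √[(nΣx²−(Σx)²)(nΣy²−(Σy)²)]
  nΣx²−(Σx)² = 10·668 − 4900 = 1780;  nΣy²−(Σy)² = 10·2952 − 26244 = 3276
  √(1780·3276) = √5831280 = 2414.8043
r = 590 / 2414.8043 = 0.2443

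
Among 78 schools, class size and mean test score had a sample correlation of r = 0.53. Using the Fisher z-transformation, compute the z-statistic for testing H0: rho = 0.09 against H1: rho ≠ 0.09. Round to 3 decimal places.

z_r = atanh(0.53) = 0.590145,  z_0 = atanh(0.09) = 0.090244
SE = 1/√(n−3) = 1/√75 = 0.115470
z = (z_r − z_0)/SE = (0.590145 − 0.090244) / 0.115470 = 0.499901 / 0.115470 = 4.329

4.329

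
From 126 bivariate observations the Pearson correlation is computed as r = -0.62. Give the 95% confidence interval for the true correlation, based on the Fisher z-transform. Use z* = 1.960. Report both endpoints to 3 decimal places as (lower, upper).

z_r = atanh(-0.62) = -0.725005;  SE = 1/√(n−3) = 1/√123 = 0.090167
z-limits: -0.725005 ± 1.960·0.090167 = -0.725005 ± 0.176727 = [-0.901732, -0.548278]
ρ-limits: (tanh -0.901732, tanh -0.548278) = (-0.717, -0.499)

(-0.717, -0.499)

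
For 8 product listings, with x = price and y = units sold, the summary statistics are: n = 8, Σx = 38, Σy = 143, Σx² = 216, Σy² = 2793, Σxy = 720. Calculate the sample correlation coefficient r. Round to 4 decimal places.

S_xy = nΣxy − ΣxΣy = 8·720 − 38·143 = 5760 − 5434 = 326
S_xx = nΣx² − (Σx)² = 8·216 − 38² = 1728 − 1444 = 284
S_yy = nΣy² − (Σy)² = 8·2793 − 143² = 22344 − 20449 = 1895
r = S_xy / √(S_xx·S_yy) = 326 / √(284·1895) = 326 / √538180 = 326 / 733.6075 = 0.4444

0.4444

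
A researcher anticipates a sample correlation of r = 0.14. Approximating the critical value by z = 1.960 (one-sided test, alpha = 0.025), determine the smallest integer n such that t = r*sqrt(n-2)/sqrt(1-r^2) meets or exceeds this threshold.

Need r·√(n−2)/√(1−r²) ≥ 1.960
√(n−2) ≥ 1.960·√(1−0.0196) / 0.14 = 1.960·0.990152 / 0.14 = 13.8621
n−2 ≥ 192.1578  ⇒  n ≥ 194.1578
Smallest integer n = 195

195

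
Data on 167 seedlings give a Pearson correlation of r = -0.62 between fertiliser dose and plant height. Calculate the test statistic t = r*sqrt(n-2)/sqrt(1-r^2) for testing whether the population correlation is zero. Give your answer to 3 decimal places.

-10.150

1 − r² = 1 − 0.3844 = 0.6156;  √(1−r²) = 0.784602
√(n−2) = √165 = 12.845233
t = r·√(n−2)/√(1−r²) = -0.62 · 12.845233 / 0.784602 = -10.150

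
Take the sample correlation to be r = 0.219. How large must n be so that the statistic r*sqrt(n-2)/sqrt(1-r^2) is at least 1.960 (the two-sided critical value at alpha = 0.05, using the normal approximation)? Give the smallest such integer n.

Need r·√(n−2)/√(1−r²) ≥ 1.960
√(n−2) ≥ 1.960·√(1−0.047961) / 0.219 = 1.960·0.975725 / 0.219 = 8.7325
n−2 ≥ 76.2566  ⇒  n ≥ 78.2566
Smallest integer n = 79

79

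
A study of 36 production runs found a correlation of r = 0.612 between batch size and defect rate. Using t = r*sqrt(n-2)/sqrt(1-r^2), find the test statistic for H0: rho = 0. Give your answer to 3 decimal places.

4.512

t = r·√(n−2) / √(1−r²) with r = 0.612, n = 36
  = 0.612·√34 / √(1 − 0.374544)
  = 0.612·5.830952 / 0.790858
  = 3.568543 / 0.790858 = 4.512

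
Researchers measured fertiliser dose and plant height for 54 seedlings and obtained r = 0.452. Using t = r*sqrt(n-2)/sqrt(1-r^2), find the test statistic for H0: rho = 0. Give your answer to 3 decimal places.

t = r·√(n−2) / √(1−r²) with r = 0.452, n = 54
  = 0.452·√52 / √(1 − 0.204304)
  = 0.452·7.211103 / 0.892018
  = 3.259419 / 0.892018 = 3.654

3.654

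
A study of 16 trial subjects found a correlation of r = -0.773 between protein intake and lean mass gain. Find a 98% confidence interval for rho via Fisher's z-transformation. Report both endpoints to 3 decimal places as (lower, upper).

Fisher z: z_r = atanh(r) = ½·ln((1+(-0.773))/(1−(-0.773))) = -1.027739
SE(z) = 1/√(n−3) = 1/√13 = 0.277350
98% ⇒ z* = 2.326; margin = 2.326·0.277350 = 0.645116
CI on z-scale: (-1.672855, -0.382623)
Back-transform: tanh(-1.672855) = -0.931928, tanh(-0.382623) = -0.364983

(-0.932, -0.365)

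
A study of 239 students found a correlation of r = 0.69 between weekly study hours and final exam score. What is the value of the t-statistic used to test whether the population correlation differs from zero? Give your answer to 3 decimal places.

14.676

t = r·√(n−2) / √(1−r²) with r = 0.69, n = 239
  = 0.69·√237 / √(1 − 0.4761)
  = 0.69·15.394804 / 0.723809
  = 10.622415 / 0.723809 = 14.676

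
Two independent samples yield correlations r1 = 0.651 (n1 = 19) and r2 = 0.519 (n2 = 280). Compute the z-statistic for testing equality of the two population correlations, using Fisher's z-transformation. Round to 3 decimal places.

Fisher z-transforms: z1 = atanh(0.651) = 0.777032, z2 = atanh(0.519) = 0.574970; difference d = 0.202062
Var(d) = 1/16 + 1/277 = 0.0625000 + 0.0036101 = 0.0661101
z = d/√Var(d) = 0.202062 / √0.0661101 = 0.202062 / 0.257119 = 0.786

0.786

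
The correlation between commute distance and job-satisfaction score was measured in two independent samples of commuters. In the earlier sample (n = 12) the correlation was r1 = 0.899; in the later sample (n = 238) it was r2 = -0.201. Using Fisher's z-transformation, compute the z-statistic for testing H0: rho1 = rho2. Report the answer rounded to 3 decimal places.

Fisher z-transforms: z1 = atanh(0.899) = 1.466981, z2 = atanh(-0.201) = -0.203774; difference d = 1.670755
Var(d) = 1/9 + 1/235 = 0.1111111 + 0.0042553 = 0.1153664
z = d/√Var(d) = 1.670755 / √0.1153664 = 1.670755 / 0.339656 = 4.919

4.919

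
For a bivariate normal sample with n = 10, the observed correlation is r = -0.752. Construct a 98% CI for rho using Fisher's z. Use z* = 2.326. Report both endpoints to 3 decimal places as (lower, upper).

z_r = atanh(-0.752) = -0.977542;  SE = 1/√(n−3) = 1/√7 = 0.377964
z-limits: -0.977542 ± 2.326·0.377964 = -0.977542 ± 0.879144 = [-1.856686, -0.098398]
ρ-limits: (tanh -1.856686, tanh -0.098398) = (-0.952, -0.098)

(-0.952, -0.098)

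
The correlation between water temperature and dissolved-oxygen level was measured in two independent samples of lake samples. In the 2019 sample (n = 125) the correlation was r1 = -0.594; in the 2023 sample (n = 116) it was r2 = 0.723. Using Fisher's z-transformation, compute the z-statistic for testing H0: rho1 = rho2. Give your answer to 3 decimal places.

Fisher z-transforms: z1 = atanh(-0.594) = -0.683824, z2 = atanh(0.723) = 0.913902; difference d = -1.597726
Var(d) = 1/122 + 1/113 = 0.0081967 + 0.0088496 = 0.0170463
z = d/√Var(d) = -1.597726 / √0.0170463 = -1.597726 / 0.130561 = -12.237

-12.237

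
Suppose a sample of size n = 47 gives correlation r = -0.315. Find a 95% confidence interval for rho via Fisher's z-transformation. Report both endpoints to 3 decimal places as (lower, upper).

z_r = atanh(-0.315) = -0.326087;  SE = 1/√(n−3) = 1/√44 = 0.150756
z-limits: -0.326087 ± 1.960·0.150756 = -0.326087 ± 0.295482 = [-0.621569, -0.030605]
ρ-limits: (tanh -0.621569, tanh -0.030605) = (-0.552, -0.031)

(-0.552, -0.031)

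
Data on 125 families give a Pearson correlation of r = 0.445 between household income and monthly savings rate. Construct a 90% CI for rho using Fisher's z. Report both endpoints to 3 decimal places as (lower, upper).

Fisher z: z_r = atanh(r) = ½·ln((1+0.445)/(1−0.445)) = 0.478448
SE(z) = 1/√(n−3) = 1/√122 = 0.090536
90% ⇒ z* = 1.645; margin = 1.645·0.090536 = 0.148932
CI on z-scale: (0.329516, 0.627380)
Back-transform: tanh(0.329516) = 0.318086, tanh(0.627380) = 0.556246

(0.318, 0.556)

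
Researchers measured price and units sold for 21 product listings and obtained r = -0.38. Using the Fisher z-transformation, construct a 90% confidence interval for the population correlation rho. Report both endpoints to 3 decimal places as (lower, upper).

z_r = atanh(-0.38) = -0.400060;  SE = 1/√(n−3) = 1/√18 = 0.235702
z-limits: -0.400060 ± 1.645·0.235702 = -0.400060 ± 0.387730 = [-0.787790, -0.012330]
ρ-limits: (tanh -0.787790, tanh -0.012330) = (-0.657, -0.012)

(-0.657, -0.012)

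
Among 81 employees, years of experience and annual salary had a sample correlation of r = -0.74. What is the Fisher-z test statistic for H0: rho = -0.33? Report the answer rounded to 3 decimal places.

Fisher z: atanh(-0.74) = -0.950479, atanh(-0.33) = -0.342828
z = (z_r − z_0)·√(n−3) = (-0.950479 − (-0.342828))·√78 = -0.607651 · 8.831761 = -5.367

-5.367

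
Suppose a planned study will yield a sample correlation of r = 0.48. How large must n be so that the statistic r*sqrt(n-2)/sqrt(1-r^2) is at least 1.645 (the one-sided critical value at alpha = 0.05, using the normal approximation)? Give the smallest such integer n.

r√(n−2)/√(1−r²) ≥ 1.645  ⇔  n−2 ≥ (1.645)²·(1−r²)/r²
(1−r²)/r² = (1−0.2304)/0.2304 = 3.3403
n ≥ 2 + 2.706025·3.3403 = 2 + 9.0389 = 11.0389
⌈11.0389⌉ = 12

12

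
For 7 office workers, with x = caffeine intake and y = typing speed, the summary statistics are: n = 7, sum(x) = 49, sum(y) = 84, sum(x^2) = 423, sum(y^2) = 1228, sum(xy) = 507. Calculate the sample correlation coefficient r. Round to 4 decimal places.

Numerator: nΣxy − (Σx)(Σy) = 7·507 − (49)(84) = -567
Denominator: √[(nΣx²−(Σx)²)(nΣy²−(Σy)²)]
  nΣx²−(Σx)² = 7·423 − 2401 = 560;  nΣy²−(Σy)² = 7·1228 − 7056 = 1540
  √(560·1540) = √862400 = 928.6549
r = -567 / 928.6549 = -0.6106

-0.6106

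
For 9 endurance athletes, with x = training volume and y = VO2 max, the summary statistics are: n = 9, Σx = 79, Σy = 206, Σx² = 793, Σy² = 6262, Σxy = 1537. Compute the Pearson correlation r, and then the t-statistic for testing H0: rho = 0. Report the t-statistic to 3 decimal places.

Numerator: nΣxy − (Σx)(Σy) = 9·1537 − (79)(206) = -2441
Denominator: √[(nΣx²−(Σx)²)(nΣy²−(Σy)²)]
  nΣx²−(Σx)² = 9·793 − 6241 = 896;  nΣy²−(Σy)² = 9·6262 − 42436 = 13922
  √(896·13922) = √12474112 = 3531.8709
r = -2441 / 3531.8709 = -0.6911
t = r·√(n−2)/√(1−r²) = -0.6911·√7 / √(1−0.477619) = -1.828479 / 0.722759 = -2.530

-2.530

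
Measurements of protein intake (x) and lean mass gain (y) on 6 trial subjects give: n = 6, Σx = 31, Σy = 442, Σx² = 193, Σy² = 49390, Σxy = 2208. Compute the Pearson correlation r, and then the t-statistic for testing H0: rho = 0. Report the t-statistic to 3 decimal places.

-0.205

Numerator: nΣxy − (Σx)(Σy) = 6·2208 − (31)(442) = -454
Denominator: √[(nΣx²−(Σx)²)(nΣy²−(Σy)²)]
  nΣx²−(Σx)² = 6·193 − 961 = 197;  nΣy²−(Σy)² = 6·49390 − 195364 = 100976
  √(197·100976) = √19892272 = 4460.0753
r = -454 / 4460.0753 = -0.1018
t = r·√(n−2)/√(1−r²) = -0.1018·√4 / √(1−0.010363) = -0.203600 / 0.994805 = -0.205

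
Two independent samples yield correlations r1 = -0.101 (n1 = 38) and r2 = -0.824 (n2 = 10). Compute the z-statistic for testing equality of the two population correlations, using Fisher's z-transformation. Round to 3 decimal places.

2.579

Fisher z-transforms: z1 = atanh(-0.101) = -0.101346, z2 = atanh(-0.824) = -1.169152; difference d = 1.067806
Var(d) = 1/35 + 1/7 = 0.0285714 + 0.1428571 = 0.1714285
z = d/√Var(d) = 1.067806 / √0.1714285 = 1.067806 / 0.414039 = 2.579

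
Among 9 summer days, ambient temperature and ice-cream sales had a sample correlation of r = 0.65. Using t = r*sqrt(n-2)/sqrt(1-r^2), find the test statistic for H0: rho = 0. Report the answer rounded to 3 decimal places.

2.263

1 − r² = 1 − 0.4225 = 0.5775;  √(1−r²) = 0.759934
√(n−2) = √7 = 2.645751
t = r·√(n−2)/√(1−r²) = 0.65 · 2.645751 / 0.759934 = 2.263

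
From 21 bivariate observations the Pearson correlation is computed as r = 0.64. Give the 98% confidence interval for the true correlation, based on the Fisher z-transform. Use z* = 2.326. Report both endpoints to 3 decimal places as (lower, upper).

z_r = atanh(0.64) = 0.758174;  SE = 1/√(n−3) = 1/√18 = 0.235702
z-limits: 0.758174 ± 2.326·0.235702 = 0.758174 ± 0.548243 = [0.209931, 1.306417]
ρ-limits: (tanh 0.209931, tanh 1.306417) = (0.207, 0.863)

(0.207, 0.863)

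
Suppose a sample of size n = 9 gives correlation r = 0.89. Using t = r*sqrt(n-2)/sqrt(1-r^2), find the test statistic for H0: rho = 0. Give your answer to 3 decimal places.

1 − r² = 1 − 0.7921 = 0.2079;  √(1−r²) = 0.455961
√(n−2) = √7 = 2.645751
t = r·√(n−2)/√(1−r²) = 0.89 · 2.645751 / 0.455961 = 5.164

5.164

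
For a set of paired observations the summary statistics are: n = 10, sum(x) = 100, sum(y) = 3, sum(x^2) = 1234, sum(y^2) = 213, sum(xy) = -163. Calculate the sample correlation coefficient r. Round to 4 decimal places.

Numerator: nΣxy − (Σx)(Σy) = 10·(-163) − (100)(3) = -1930
Denominator: √[(nΣx²−(Σx)²)(nΣy²−(Σy)²)]
  nΣx²−(Σx)² = 10·1234 − 10000 = 2340;  nΣy²−(Σy)² = 10·213 − 9 = 2121
  √(2340·2121) = √4963140 = 2227.8106
r = -1930 / 2227.8106 = -0.8663

-0.8663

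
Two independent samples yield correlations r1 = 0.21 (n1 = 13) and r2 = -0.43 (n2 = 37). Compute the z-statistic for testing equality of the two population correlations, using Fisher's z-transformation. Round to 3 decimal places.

1.871

Fisher z-transforms: z1 = atanh(0.21) = 0.213171, z2 = atanh(-0.43) = -0.459897; difference d = 0.673068
Var(d) = 1/10 + 1/34 = 0.1000000 + 0.0294118 = 0.1294118
z = d/√Var(d) = 0.673068 / √0.1294118 = 0.673068 / 0.359739 = 1.871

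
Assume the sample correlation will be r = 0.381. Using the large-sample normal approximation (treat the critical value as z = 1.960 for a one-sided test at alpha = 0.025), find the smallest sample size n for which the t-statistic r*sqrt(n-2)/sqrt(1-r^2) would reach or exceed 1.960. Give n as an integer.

25

r√(n−2)/√(1−r²) ≥ 1.960  ⇔  n−2 ≥ (1.960)²·(1−r²)/r²
(1−r²)/r² = (1−0.145161)/0.145161 = 5.8889
n ≥ 2 + 3.8416·5.8889 = 2 + 22.6228 = 24.6228
⌈24.6228⌉ = 25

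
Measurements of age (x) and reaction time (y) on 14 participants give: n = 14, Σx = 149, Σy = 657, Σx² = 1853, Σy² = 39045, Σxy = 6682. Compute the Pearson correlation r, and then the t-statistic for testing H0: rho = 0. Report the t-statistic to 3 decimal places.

-0.742

S_xy = nΣxy − ΣxΣy = 14·6682 − 149·657 = 93548 − 97893 = -4345
S_xx = nΣx² − (Σx)² = 14·1853 − 149² = 25942 − 22201 = 3741
S_yy = nΣy² − (Σy)² = 14·39045 − 657² = 546630 − 431649 = 114981
r = S_xy / √(S_xx·S_yy) = -4345 / √(3741·114981) = -4345 / √430143921 = -4345 / 20739.9113 = -0.2095
t = r·√(n−2)/√(1−r²) = -0.2095·√12 / √(1−0.043890) = -0.725729 / 0.977809 = -0.742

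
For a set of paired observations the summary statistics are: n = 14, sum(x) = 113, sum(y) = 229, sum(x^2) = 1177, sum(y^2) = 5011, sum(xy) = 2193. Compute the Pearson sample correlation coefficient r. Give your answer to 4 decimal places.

0.5953

S_xy = nΣxy − ΣxΣy = 14·2193 − 113·229 = 30702 − 25877 = 4825
S_xx = nΣx² − (Σx)² = 14·1177 − 113² = 16478 − 12769 = 3709
S_yy = nΣy² − (Σy)² = 14·5011 − 229² = 70154 − 52441 = 17713
r = S_xy / √(S_xx·S_yy) = 4825 / √(3709·17713) = 4825 / √65697517 = 4825 / 8105.4005 = 0.5953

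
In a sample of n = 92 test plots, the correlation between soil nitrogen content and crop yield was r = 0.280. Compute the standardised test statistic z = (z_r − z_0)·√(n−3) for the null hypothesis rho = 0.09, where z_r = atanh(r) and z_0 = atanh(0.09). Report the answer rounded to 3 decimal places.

Fisher z: atanh(0.280) = 0.287682, atanh(0.09) = 0.090244
z = (z_r − z_0)·√(n−3) = (0.287682 − 0.090244)·√89 = 0.197438 · 9.433981 = 1.863

1.863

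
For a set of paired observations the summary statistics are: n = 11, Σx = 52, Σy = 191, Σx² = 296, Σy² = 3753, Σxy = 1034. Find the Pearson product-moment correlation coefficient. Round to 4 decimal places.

Numerator: nΣxy − (Σx)(Σy) = 11·1034 − (52)(191) = 1442
Denominator: √[(nΣx²−(Σx)²)(nΣy²−(Σy)²)]
  nΣx²−(Σx)² = 11·296 − 2704 = 552;  nΣy²−(Σy)² = 11·3753 − 36481 = 4802
  √(552·4802) = √2650704 = 1628.0983
r = 1442 / 1628.0983 = 0.8857

0.8857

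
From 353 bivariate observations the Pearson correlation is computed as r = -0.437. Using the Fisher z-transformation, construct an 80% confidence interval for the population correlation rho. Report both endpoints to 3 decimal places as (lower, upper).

(-0.491, -0.380)

z_r = atanh(-0.437) = -0.468517;  SE = 1/√(n−3) = 1/√350 = 0.053452
z-limits: -0.468517 ± 1.282·0.053452 = -0.468517 ± 0.068525 = [-0.537042, -0.399992]
ρ-limits: (tanh -0.537042, tanh -0.399992) = (-0.491, -0.380)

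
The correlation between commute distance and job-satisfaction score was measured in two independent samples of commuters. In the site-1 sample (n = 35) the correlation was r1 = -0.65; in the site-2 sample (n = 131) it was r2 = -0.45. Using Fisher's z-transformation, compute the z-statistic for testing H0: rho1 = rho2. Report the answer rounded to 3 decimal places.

z1 = atanh(-0.65) = -0.775299,  z2 = atanh(-0.45) = -0.484700
SE = √(1/(n1−3) + 1/(n2−3)) = √(1/32 + 1/128) = √(0.0312500 + 0.0078125) = √0.0390625 = 0.197642
z = (z1 − z2)/SE = (-0.775299 − (-0.484700)) / 0.197642 = -0.290599 / 0.197642 = -1.470

-1.470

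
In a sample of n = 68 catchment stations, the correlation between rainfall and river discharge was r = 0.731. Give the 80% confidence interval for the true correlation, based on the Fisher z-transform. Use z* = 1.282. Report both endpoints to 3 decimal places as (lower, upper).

Fisher z: z_r = atanh(r) = ½·ln((1+0.731)/(1−0.731)) = 0.930872
SE(z) = 1/√(n−3) = 1/√65 = 0.124035
80% ⇒ z* = 1.282; margin = 1.282·0.124035 = 0.159013
CI on z-scale: (0.771859, 1.089885)
Back-transform: tanh(0.771859) = 0.648009, tanh(1.089885) = 0.796836

(0.648, 0.797)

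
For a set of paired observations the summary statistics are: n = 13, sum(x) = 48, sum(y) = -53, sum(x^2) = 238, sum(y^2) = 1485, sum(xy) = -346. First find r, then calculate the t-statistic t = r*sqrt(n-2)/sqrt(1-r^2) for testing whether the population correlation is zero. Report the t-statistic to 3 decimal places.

-2.135

S_xy = nΣxy − ΣxΣy = 13·(-346) − 48·(-53) = -4498 − (-2544) = -1954
S_xx = nΣx² − (Σx)² = 13·238 − 48² = 3094 − 2304 = 790
S_yy = nΣy² − (Σy)² = 13·1485 − (-53)² = 19305 − 2809 = 16496
r = S_xy / √(S_xx·S_yy) = -1954 / √(790·16496) = -1954 / √13031840 = -1954 / 3609.9640 = -0.5413
t = r·√(n−2)/√(1−r²) = -0.5413·√11 / √(1−0.293006) = -1.795289 / 0.840829 = -2.135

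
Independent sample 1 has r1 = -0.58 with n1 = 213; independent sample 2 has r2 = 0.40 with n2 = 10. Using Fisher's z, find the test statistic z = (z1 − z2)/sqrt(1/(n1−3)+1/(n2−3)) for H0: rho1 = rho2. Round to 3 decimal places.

-2.827

z1 = atanh(-0.58) = -0.662463,  z2 = atanh(0.40) = 0.423649
SE = √(1/(n1−3) + 1/(n2−3)) = √(1/210 + 1/7) = √(0.0047619 + 0.1428571) = √0.1476190 = 0.384212
z = (z1 − z2)/SE = (-0.662463 − 0.423649) / 0.384212 = -1.086112 / 0.384212 = -2.827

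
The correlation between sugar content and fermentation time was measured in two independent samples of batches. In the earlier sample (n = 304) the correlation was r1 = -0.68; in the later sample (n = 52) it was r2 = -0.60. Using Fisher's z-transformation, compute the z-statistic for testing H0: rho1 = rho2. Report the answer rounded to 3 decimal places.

Fisher z-transforms: z1 = atanh(-0.68) = -0.829114, z2 = atanh(-0.60) = -0.693147; difference d = -0.135967
Var(d) = 1/301 + 1/49 = 0.0033223 + 0.0204082 = 0.0237305
z = d/√Var(d) = -0.135967 / √0.0237305 = -0.135967 / 0.154047 = -0.883

-0.883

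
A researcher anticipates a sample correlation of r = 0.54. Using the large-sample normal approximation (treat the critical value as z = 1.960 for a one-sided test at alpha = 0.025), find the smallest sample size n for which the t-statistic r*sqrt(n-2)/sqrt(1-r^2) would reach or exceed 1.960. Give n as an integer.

Need r·√(n−2)/√(1−r²) ≥ 1.960
√(n−2) ≥ 1.960·√(1−0.2916) / 0.54 = 1.960·0.841665 / 0.54 = 3.0549
n−2 ≥ 9.3324  ⇒  n ≥ 11.3324
Smallest integer n = 12

12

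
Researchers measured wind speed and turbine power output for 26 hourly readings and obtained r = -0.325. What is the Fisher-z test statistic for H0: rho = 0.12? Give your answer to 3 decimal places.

Fisher z: atanh(-0.325) = -0.337228, atanh(0.12) = 0.120581
z = (z_r − z_0)·√(n−3) = (-0.337228 − 0.120581)·√23 = -0.457809 · 4.795832 = -2.196

-2.196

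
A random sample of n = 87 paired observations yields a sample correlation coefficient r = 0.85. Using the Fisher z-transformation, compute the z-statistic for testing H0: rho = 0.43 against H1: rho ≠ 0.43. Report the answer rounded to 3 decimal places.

z_r = atanh(0.85) = 1.256153,  z_0 = atanh(0.43) = 0.459897
SE = 1/√(n−3) = 1/√84 = 0.109109
z = (z_r − z_0)/SE = (1.256153 − 0.459897) / 0.109109 = 0.796256 / 0.109109 = 7.298

7.298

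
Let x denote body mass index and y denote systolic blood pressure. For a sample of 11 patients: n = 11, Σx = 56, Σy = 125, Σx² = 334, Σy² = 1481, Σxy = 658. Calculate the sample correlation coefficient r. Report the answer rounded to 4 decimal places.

0.3976

S_xy = nΣxy − ΣxΣy = 11·658 − 56·125 = 7238 − 7000 = 238
S_xx = nΣx² − (Σx)² = 11·334 − 56² = 3674 − 3136 = 538
S_yy = nΣy² − (Σy)² = 11·1481 − 125² = 16291 − 15625 = 666
r = S_xy / √(S_xx·S_yy) = 238 / √(538·666) = 238 / √358308 = 238 / 598.5883 = 0.3976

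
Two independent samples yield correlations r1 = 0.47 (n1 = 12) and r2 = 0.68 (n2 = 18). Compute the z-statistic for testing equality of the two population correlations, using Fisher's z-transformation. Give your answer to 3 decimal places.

z1 = atanh(0.47) = 0.510070,  z2 = atanh(0.68) = 0.829114
SE = √(1/(n1−3) + 1/(n2−3)) = √(1/9 + 1/15) = √(0.1111111 + 0.0666667) = √0.1777778 = 0.421637
z = (z1 − z2)/SE = (0.510070 − 0.829114) / 0.421637 = -0.319044 / 0.421637 = -0.757

-0.757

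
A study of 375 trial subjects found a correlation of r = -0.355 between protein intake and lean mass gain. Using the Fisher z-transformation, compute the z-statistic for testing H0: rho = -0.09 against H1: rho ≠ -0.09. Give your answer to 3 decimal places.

Fisher z: atanh(-0.355) = -0.371153, atanh(-0.09) = -0.090244
z = (z_r − z_0)·√(n−3) = (-0.371153 − (-0.090244))·√372 = -0.280909 · 19.287302 = -5.418

-5.418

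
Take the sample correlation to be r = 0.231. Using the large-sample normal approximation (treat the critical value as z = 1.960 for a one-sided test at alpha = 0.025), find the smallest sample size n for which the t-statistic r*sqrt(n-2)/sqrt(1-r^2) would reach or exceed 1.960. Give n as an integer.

71

r√(n−2)/√(1−r²) ≥ 1.960  ⇔  n−2 ≥ (1.960)²·(1−r²)/r²
(1−r²)/r² = (1−0.053361)/0.053361 = 17.7403
n ≥ 2 + 3.8416·17.7403 = 2 + 68.1511 = 70.1511
⌈70.1511⌉ = 71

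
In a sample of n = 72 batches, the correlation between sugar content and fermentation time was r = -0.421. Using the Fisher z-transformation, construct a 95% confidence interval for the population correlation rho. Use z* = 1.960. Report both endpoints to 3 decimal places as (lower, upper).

(-0.595, -0.210)

Fisher z: z_r = atanh(r) = ½·ln((1+(-0.421))/(1−(-0.421))) = -0.448907
SE(z) = 1/√(n−3) = 1/√69 = 0.120386
95% ⇒ z* = 1.960; margin = 1.960·0.120386 = 0.235957
CI on z-scale: (-0.684864, -0.212950)
Back-transform: tanh(-0.684864) = -0.594672, tanh(-0.212950) = -0.209788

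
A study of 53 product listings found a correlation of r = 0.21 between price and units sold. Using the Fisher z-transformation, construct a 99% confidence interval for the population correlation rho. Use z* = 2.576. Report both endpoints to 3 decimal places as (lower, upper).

Fisher z: z_r = atanh(r) = ½·ln((1+0.21)/(1−0.21)) = 0.213171
SE(z) = 1/√(n−3) = 1/√50 = 0.141421
99% ⇒ z* = 2.576; margin = 2.576·0.141421 = 0.364300
CI on z-scale: (-0.151129, 0.577471)
Back-transform: tanh(-0.151129) = -0.149989, tanh(0.577471) = 0.520825

(-0.150, 0.521)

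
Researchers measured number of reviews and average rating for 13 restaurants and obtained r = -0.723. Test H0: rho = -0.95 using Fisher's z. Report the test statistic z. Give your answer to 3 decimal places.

2.903

z_r = atanh(-0.723) = -0.913902,  z_0 = atanh(-0.95) = -1.831781
SE = 1/√(n−3) = 1/√10 = 0.316228
z = (z_r − z_0)/SE = (-0.913902 − (-1.831781)) / 0.316228 = 0.917879 / 0.316228 = 2.903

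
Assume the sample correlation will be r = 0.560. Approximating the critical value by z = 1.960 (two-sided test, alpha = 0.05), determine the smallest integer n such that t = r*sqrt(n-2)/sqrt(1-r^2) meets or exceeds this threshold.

r√(n−2)/√(1−r²) ≥ 1.960  ⇔  n−2 ≥ (1.960)²·(1−r²)/r²
(1−r²)/r² = (1−0.313600)/0.313600 = 2.1888
n ≥ 2 + 3.8416·2.1888 = 2 + 8.4085 = 10.4085
⌈10.4085⌉ = 11

11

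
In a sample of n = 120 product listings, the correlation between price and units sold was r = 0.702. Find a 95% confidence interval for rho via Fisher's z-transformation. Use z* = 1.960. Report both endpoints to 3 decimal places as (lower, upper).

(0.598, 0.783)

z_r = atanh(0.702) = 0.871233;  SE = 1/√(n−3) = 1/√117 = 0.092450
z-limits: 0.871233 ± 1.960·0.092450 = 0.871233 ± 0.181202 = [0.690031, 1.052435]
ρ-limits: (tanh 0.690031, tanh 1.052435) = (0.598, 0.783)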